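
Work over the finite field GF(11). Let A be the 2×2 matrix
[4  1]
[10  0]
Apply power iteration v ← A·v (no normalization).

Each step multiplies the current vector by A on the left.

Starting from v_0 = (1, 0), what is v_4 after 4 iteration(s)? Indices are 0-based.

v_4 = (0, 10)

v_0 = (1, 0).
v_1 = A·v_0 = (4, 10).
v_2 = A·v_1 = (4, 7).
v_3 = A·v_2 = (1, 7).
v_4 = A·v_3 = (0, 10).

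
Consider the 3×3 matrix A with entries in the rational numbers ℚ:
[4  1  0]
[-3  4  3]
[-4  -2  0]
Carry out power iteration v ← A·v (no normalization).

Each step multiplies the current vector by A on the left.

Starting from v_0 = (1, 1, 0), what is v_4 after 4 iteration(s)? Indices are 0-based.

v_0 = (1, 1, 0).
v_1 = A·v_0 = (5, 1, -6).
v_2 = A·v_1 = (21, -29, -22).
v_3 = A·v_2 = (55, -245, -26).
v_4 = A·v_3 = (-25, -1223, 270).

v_4 = (-25, -1223, 270)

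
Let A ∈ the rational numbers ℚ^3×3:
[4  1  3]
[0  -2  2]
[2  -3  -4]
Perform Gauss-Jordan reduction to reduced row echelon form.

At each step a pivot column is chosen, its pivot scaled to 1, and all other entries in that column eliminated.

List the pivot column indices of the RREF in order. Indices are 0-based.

pivot columns: 0, 1, 2

step 1: normalize row 0 (÷4) = (1, 1/4, 3/4)
  row 2: subtract 2×row0 = (0, -7/2, -11/2)
step 2: normalize row 1 (÷-2) = (0, 1, -1)
  row 0: subtract 1/4×row1 = (1, 0, 1)
  row 2: subtract -7/2×row1 = (0, 0, -9)
step 3: normalize row 2 (÷-9) = (0, 0, 1)
  row 0: subtract 1×row2 = (1, 0, 0)
  row 1: subtract -1×row2 = (0, 1, 0)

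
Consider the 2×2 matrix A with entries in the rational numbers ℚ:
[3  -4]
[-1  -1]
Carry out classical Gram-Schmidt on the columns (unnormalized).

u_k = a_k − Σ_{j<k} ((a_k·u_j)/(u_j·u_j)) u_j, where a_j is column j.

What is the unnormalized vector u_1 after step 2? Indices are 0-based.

u_1 = (-7/10, -21/10)

Step 1: u_0 = a_0 = (3, -1).
Step 2: u_1 = a_1 − (-11/10)·u_0 = (-7/10, -21/10).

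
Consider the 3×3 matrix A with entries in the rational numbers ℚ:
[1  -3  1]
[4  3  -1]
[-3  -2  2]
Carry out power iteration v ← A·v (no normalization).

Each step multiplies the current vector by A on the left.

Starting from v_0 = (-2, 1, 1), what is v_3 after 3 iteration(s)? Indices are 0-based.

v_3 = (176, -76, 92)

v_0 = (-2, 1, 1).
v_1 = A·v_0 = (-4, -6, 6).
v_2 = A·v_1 = (20, -40, 36).
v_3 = A·v_2 = (176, -76, 92).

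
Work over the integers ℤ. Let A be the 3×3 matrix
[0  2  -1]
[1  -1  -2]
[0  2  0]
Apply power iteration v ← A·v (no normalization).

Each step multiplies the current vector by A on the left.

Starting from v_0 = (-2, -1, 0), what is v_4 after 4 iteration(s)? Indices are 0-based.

v_4 = (-4, -5, 2)

v_0 = (-2, -1, 0).
v_1 = A·v_0 = (-2, -1, -2).
v_2 = A·v_1 = (0, 3, -2).
v_3 = A·v_2 = (8, 1, 6).
v_4 = A·v_3 = (-4, -5, 2).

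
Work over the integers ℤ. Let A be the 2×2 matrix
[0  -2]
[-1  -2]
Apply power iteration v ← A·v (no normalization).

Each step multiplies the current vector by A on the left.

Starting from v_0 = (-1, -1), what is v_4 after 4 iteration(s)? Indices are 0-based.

v_4 = (-44, -60)

v_0 = (-1, -1).
v_1 = A·v_0 = (2, 3).
v_2 = A·v_1 = (-6, -8).
v_3 = A·v_2 = (16, 22).
v_4 = A·v_3 = (-44, -60).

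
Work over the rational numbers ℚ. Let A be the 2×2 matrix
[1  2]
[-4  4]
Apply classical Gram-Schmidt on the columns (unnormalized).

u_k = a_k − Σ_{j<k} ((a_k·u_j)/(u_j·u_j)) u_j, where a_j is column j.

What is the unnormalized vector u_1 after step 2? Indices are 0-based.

u_1 = (48/17, 12/17)

Step 1: u_0 = a_0 = (1, -4).
Step 2: u_1 = a_1 − (-14/17)·u_0 = (48/17, 12/17).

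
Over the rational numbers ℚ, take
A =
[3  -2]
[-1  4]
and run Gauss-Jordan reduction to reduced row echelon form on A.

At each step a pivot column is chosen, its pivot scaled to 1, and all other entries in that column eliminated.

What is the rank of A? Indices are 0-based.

rank = 2

step 1: normalize row 0 (÷3) = (1, -2/3)
  row 1: subtract -1×row0 = (0, 10/3)
step 2: normalize row 1 (÷10/3) = (0, 1)
  row 0: subtract -2/3×row1 = (1, 0)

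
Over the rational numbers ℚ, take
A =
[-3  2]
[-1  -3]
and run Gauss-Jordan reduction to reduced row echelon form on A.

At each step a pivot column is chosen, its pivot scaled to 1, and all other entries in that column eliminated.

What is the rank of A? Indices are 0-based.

step 1: normalize row 0 (÷-3) = (1, -2/3)
  row 1: subtract -1×row0 = (0, -11/3)
step 2: normalize row 1 (÷-11/3) = (0, 1)
  row 0: subtract -2/3×row1 = (1, 0)

rank = 2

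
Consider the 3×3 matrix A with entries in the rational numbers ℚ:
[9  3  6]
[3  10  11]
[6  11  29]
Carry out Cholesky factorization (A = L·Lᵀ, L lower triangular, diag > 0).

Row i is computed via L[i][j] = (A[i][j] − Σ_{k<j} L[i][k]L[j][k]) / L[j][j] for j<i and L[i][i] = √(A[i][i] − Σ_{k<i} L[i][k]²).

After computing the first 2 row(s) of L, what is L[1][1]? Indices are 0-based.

L[1][1] = 3

Step 1: L[0][0] = √(9) = 3.
  L[1][0] = (3) / L[0][0] = 1.
Step 2: L[1][1] = √(9) = 3.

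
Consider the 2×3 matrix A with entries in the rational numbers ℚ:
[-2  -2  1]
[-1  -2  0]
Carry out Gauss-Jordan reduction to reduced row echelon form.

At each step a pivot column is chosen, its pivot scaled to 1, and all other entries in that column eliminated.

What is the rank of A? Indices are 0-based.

pivot(0,0)=-2: scale R0 → (1, 1, -1/2)
  clear (1,0): R1 −= (-1)R0 → (0, -1, -1/2)
pivot(1,1)=-1: scale R1 → (0, 1, 1/2)
  clear (0,1): R0 −= (1)R1 → (1, 0, -1)

rank = 2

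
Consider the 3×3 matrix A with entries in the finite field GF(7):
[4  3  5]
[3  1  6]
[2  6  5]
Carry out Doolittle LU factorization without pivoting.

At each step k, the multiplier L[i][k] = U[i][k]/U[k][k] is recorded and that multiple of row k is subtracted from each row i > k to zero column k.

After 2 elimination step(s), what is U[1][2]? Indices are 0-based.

U[1][2] = 4

[col 0] pivot 4
  R1 -= 6*R0 → (0, 4, 4)  (L[1][0] := 6)
  R2 -= 4*R0 → (0, 1, 6)  (L[2][0] := 4)
[col 1] pivot 4
  R2 -= 2*R1 → (0, 0, 5)  (L[2][1] := 2)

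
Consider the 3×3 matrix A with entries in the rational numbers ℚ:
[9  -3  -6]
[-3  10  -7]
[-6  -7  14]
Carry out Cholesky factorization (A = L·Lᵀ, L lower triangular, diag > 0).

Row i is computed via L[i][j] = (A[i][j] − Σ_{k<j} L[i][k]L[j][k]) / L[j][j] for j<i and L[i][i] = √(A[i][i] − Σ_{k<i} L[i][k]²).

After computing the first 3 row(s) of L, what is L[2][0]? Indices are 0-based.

Step 1: L[0][0] = √(9) = 3.
  L[1][0] = (-3) / L[0][0] = -1.
Step 2: L[1][1] = √(9) = 3.
  L[2][0] = (-6) / L[0][0] = -2.
  L[2][1] = (-9) / L[1][1] = -3.
Step 3: L[2][2] = √(1) = 1.

L[2][0] = -2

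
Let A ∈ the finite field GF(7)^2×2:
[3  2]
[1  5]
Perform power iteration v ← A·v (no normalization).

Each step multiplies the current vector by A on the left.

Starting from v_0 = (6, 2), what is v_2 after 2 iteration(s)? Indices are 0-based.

v_0 = (6, 2).
v_1 = A·v_0 = (1, 2).
v_2 = A·v_1 = (0, 4).

v_2 = (0, 4)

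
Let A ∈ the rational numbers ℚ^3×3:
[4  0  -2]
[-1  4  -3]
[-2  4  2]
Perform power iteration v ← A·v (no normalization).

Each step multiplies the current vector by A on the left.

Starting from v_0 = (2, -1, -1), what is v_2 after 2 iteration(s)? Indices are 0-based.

v_0 = (2, -1, -1).
v_1 = A·v_0 = (10, -3, -10).
v_2 = A·v_1 = (60, 8, -52).

v_2 = (60, 8, -52)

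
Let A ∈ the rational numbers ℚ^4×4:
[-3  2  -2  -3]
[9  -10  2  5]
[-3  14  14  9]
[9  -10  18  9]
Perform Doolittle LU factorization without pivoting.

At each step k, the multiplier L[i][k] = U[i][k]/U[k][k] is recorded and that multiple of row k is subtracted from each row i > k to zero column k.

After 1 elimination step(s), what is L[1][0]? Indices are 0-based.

[col 0] pivot -3
  R1 -= -3*R0 → (0, -4, -4, -4)  (L[1][0] := -3)
  R2 -= 1*R0 → (0, 12, 16, 12)  (L[2][0] := 1)
  R3 -= -3*R0 → (0, -4, 12, 0)  (L[3][0] := -3)

L[1][0] = -3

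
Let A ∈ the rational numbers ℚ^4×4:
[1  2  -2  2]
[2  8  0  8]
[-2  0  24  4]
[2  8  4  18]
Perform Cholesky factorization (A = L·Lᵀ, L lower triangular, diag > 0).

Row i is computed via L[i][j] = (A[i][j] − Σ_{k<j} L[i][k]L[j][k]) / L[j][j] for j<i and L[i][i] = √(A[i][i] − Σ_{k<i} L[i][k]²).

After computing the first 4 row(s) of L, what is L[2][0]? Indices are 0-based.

L[2][0] = -2

Step 1: L[0][0] = √(1) = 1.
  L[1][0] = (2) / L[0][0] = 2.
Step 2: L[1][1] = √(4) = 2.
  L[2][0] = (-2) / L[0][0] = -2.
  L[2][1] = (4) / L[1][1] = 2.
Step 3: L[2][2] = √(16) = 4.
  L[3][0] = (2) / L[0][0] = 2.
  L[3][1] = (4) / L[1][1] = 2.
  L[3][2] = (4) / L[2][2] = 1.
Step 4: L[3][3] = √(9) = 3.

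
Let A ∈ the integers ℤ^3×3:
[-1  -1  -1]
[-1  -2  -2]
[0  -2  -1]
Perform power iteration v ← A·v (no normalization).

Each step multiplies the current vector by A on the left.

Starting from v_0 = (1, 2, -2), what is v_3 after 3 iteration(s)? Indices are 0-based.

v_3 = (-15, -26, -18)

v_0 = (1, 2, -2).
v_1 = A·v_0 = (-1, -1, -2).
v_2 = A·v_1 = (4, 7, 4).
v_3 = A·v_2 = (-15, -26, -18).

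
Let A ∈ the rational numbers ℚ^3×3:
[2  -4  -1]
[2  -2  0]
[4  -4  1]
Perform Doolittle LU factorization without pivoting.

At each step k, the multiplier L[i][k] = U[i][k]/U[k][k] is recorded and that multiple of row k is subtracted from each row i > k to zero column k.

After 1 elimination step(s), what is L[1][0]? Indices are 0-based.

k=0: U[0][0]=2
  eliminate (1,0): mult=1, new row 1: (0, 2, 1); set L[1][0]=1
  eliminate (2,0): mult=2, new row 2: (0, 4, 3); set L[2][0]=2

L[1][0] = 1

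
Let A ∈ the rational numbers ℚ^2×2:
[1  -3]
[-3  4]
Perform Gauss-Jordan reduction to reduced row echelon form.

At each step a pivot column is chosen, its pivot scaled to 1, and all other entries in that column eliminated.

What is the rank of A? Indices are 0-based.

step 1: normalize row 0 (÷1) = (1, -3)
  row 1: subtract -3×row0 = (0, -5)
step 2: normalize row 1 (÷-5) = (0, 1)
  row 0: subtract -3×row1 = (1, 0)

rank = 2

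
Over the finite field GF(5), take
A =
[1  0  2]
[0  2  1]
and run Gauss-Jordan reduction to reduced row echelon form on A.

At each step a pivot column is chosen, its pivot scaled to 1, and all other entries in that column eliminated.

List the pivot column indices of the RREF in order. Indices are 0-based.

pivot columns: 0, 1

pivot(0,0)=1: scale R0 → (1, 0, 2)
pivot(1,1)=2: scale R1 → (0, 1, 3)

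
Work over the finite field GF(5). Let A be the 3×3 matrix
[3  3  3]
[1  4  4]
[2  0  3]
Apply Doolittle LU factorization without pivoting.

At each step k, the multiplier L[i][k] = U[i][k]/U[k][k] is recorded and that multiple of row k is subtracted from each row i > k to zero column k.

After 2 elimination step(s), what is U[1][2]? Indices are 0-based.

Step 1: pivot at (0,0) is 3.
  row1 ← row1 − (2)·row0  ⇒  L[1][0]=2, U row1=(0, 3, 3)
  row2 ← row2 − (4)·row0  ⇒  L[2][0]=4, U row2=(0, 3, 1)
Step 2: pivot at (1,1) is 3.
  row2 ← row2 − (1)·row1  ⇒  L[2][1]=1, U row2=(0, 0, 3)

U[1][2] = 3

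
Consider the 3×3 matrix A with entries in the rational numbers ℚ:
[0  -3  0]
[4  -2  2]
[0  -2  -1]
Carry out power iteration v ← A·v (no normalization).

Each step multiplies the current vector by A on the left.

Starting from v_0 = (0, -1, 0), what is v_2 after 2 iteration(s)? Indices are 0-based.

v_0 = (0, -1, 0).
v_1 = A·v_0 = (3, 2, 2).
v_2 = A·v_1 = (-6, 12, -6).

v_2 = (-6, 12, -6)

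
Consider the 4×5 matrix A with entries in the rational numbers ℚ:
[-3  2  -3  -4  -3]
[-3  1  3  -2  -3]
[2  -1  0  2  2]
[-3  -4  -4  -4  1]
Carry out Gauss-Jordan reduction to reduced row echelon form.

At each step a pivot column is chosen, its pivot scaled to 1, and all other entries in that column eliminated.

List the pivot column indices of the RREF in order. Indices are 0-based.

step 1: normalize row 0 (÷-3) = (1, -2/3, 1, 4/3, 1)
  row 1: subtract -3×row0 = (0, -1, 6, 2, 0)
  row 2: subtract 2×row0 = (0, 1/3, -2, -2/3, 0)
  row 3: subtract -3×row0 = (0, -6, -1, 0, 4)
step 2: normalize row 1 (÷-1) = (0, 1, -6, -2, 0)
  row 0: subtract -2/3×row1 = (1, 0, -3, 0, 1)
  row 2: subtract 1/3×row1 = (0, 0, 0, 0, 0)
  row 3: subtract -6×row1 = (0, 0, -37, -12, 4)
step 3: exchange rows 2,3
step 3: normalize row 2 (÷-37) = (0, 0, 1, 12/37, -4/37)
  row 0: subtract -3×row2 = (1, 0, 0, 36/37, 25/37)
  row 1: subtract -6×row2 = (0, 1, 0, -2/37, -24/37)
skip col 3 (zero from row 3)
skip col 4 (zero from row 3)

pivot columns: 0, 1, 2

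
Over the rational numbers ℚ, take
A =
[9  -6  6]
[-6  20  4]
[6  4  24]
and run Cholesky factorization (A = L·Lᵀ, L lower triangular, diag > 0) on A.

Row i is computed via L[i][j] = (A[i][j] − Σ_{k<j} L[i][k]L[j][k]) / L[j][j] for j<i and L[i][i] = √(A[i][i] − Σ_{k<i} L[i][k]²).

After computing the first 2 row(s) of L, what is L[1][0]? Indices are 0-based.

Step 1: L[0][0] = √(9) = 3.
  L[1][0] = (-6) / L[0][0] = -2.
Step 2: L[1][1] = √(16) = 4.

L[1][0] = -2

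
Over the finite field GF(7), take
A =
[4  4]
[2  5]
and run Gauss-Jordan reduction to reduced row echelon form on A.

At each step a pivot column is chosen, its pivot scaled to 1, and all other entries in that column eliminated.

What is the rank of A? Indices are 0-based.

rank = 2

step 1: normalize row 0 (÷4) = (1, 1)
  row 1: subtract 2×row0 = (0, 3)
step 2: normalize row 1 (÷3) = (0, 1)
  row 0: subtract 1×row1 = (1, 0)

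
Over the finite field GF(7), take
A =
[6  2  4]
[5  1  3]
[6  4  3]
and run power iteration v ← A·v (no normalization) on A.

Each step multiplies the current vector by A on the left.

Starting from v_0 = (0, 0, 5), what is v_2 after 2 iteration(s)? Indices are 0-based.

v_2 = (0, 6, 1)

v_0 = (0, 0, 5).
v_1 = A·v_0 = (6, 1, 1).
v_2 = A·v_1 = (0, 6, 1).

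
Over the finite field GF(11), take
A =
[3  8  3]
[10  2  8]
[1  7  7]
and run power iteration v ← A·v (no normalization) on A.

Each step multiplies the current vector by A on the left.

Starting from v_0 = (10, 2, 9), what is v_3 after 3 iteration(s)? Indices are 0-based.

v_0 = (10, 2, 9).
v_1 = A·v_0 = (7, 0, 10).
v_2 = A·v_1 = (7, 7, 0).
v_3 = A·v_2 = (0, 7, 1).

v_3 = (0, 7, 1)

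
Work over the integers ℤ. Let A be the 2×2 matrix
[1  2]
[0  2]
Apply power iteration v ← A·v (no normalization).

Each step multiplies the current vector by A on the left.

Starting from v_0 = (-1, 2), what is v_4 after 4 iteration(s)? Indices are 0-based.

v_0 = (-1, 2).
v_1 = A·v_0 = (3, 4).
v_2 = A·v_1 = (11, 8).
v_3 = A·v_2 = (27, 16).
v_4 = A·v_3 = (59, 32).

v_4 = (59, 32)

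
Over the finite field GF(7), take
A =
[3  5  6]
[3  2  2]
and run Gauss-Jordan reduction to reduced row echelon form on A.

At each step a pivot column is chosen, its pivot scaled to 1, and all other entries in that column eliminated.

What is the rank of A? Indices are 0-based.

rank = 2

pivot(0,0)=3: scale R0 → (1, 4, 2)
  clear (1,0): R1 −= (3)R0 → (0, 4, 3)
pivot(1,1)=4: scale R1 → (0, 1, 6)
  clear (0,1): R0 −= (4)R1 → (1, 0, 6)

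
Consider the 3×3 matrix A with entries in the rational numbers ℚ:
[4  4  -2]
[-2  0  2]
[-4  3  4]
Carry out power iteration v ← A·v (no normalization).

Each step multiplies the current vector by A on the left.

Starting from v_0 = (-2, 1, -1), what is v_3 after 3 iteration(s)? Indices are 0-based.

v_0 = (-2, 1, -1).
v_1 = A·v_0 = (-2, 2, 7).
v_2 = A·v_1 = (-14, 18, 42).
v_3 = A·v_2 = (-68, 112, 278).

v_3 = (-68, 112, 278)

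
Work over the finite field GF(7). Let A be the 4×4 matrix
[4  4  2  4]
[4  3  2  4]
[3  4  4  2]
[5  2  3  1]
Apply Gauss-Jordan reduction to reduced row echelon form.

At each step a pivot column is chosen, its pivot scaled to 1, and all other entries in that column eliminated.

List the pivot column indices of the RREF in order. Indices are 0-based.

pivot columns: 0, 1, 2, 3

pivot(0,0)=4: scale R0 → (1, 1, 4, 1)
  clear (1,0): R1 −= (4)R0 → (0, 6, 0, 0)
  clear (2,0): R2 −= (3)R0 → (0, 1, 6, 6)
  clear (3,0): R3 −= (5)R0 → (0, 4, 4, 3)
pivot(1,1)=6: scale R1 → (0, 1, 0, 0)
  clear (0,1): R0 −= (1)R1 → (1, 0, 4, 1)
  clear (2,1): R2 −= (1)R1 → (0, 0, 6, 6)
  clear (3,1): R3 −= (4)R1 → (0, 0, 4, 3)
pivot(2,2)=6: scale R2 → (0, 0, 1, 1)
  clear (0,2): R0 −= (4)R2 → (1, 0, 0, 4)
  clear (3,2): R3 −= (4)R2 → (0, 0, 0, 6)
pivot(3,3)=6: scale R3 → (0, 0, 0, 1)
  clear (0,3): R0 −= (4)R3 → (1, 0, 0, 0)
  clear (2,3): R2 −= (1)R3 → (0, 0, 1, 0)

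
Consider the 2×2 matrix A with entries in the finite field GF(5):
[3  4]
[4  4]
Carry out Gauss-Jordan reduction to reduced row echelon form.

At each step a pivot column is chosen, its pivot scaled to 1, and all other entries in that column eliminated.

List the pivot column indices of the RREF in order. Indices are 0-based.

[1] R0 /= 3  ⇒  (1, 3)
     R1 -= 4·R0  ⇒  (0, 2)
[2] R1 /= 2  ⇒  (0, 1)
     R0 -= 3·R1  ⇒  (1, 0)

pivot columns: 0, 1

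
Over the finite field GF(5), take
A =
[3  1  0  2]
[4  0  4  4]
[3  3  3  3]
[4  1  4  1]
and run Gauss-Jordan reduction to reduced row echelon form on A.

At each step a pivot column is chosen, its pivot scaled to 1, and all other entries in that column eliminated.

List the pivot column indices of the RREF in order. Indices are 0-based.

[1] R0 /= 3  ⇒  (1, 2, 0, 4)
     R1 -= 4·R0  ⇒  (0, 2, 4, 3)
     R2 -= 3·R0  ⇒  (0, 2, 3, 1)
     R3 -= 4·R0  ⇒  (0, 3, 4, 0)
[2] R1 /= 2  ⇒  (0, 1, 2, 4)
     R0 -= 2·R1  ⇒  (1, 0, 1, 1)
     R2 -= 2·R1  ⇒  (0, 0, 4, 3)
     R3 -= 3·R1  ⇒  (0, 0, 3, 3)
[3] R2 /= 4  ⇒  (0, 0, 1, 2)
     R0 -= 1·R2  ⇒  (1, 0, 0, 4)
     R1 -= 2·R2  ⇒  (0, 1, 0, 0)
     R3 -= 3·R2  ⇒  (0, 0, 0, 2)
[4] R3 /= 2  ⇒  (0, 0, 0, 1)
     R0 -= 4·R3  ⇒  (1, 0, 0, 0)
     R2 -= 2·R3  ⇒  (0, 0, 1, 0)

pivot columns: 0, 1, 2, 3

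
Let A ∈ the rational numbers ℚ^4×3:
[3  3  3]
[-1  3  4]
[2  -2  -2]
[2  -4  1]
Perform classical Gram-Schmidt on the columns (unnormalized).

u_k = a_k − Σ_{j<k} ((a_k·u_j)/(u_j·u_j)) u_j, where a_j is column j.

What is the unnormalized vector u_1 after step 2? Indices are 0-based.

Step 1: u_0 = a_0 = (3, -1, 2, 2).
Step 2: u_1 = a_1 − (-1/3)·u_0 = (4, 8/3, -4/3, -10/3).

u_1 = (4, 8/3, -4/3, -10/3)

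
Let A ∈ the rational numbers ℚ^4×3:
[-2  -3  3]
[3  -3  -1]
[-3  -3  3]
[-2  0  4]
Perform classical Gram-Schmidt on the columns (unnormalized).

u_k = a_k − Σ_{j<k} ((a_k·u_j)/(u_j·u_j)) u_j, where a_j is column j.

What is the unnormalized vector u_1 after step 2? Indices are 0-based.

u_1 = (-33/13, -48/13, -30/13, 6/13)

Step 1: u_0 = a_0 = (-2, 3, -3, -2).
Step 2: u_1 = a_1 − (3/13)·u_0 = (-33/13, -48/13, -30/13, 6/13).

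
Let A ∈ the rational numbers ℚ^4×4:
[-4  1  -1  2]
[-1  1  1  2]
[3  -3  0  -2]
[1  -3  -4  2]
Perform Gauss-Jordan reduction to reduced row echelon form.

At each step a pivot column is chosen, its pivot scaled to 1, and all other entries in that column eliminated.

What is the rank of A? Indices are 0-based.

step 1: normalize row 0 (÷-4) = (1, -1/4, 1/4, -1/2)
  row 1: subtract -1×row0 = (0, 3/4, 5/4, 3/2)
  row 2: subtract 3×row0 = (0, -9/4, -3/4, -1/2)
  row 3: subtract 1×row0 = (0, -11/4, -17/4, 5/2)
step 2: normalize row 1 (÷3/4) = (0, 1, 5/3, 2)
  row 0: subtract -1/4×row1 = (1, 0, 2/3, 0)
  row 2: subtract -9/4×row1 = (0, 0, 3, 4)
  row 3: subtract -11/4×row1 = (0, 0, 1/3, 8)
step 3: normalize row 2 (÷3) = (0, 0, 1, 4/3)
  row 0: subtract 2/3×row2 = (1, 0, 0, -8/9)
  row 1: subtract 5/3×row2 = (0, 1, 0, -2/9)
  row 3: subtract 1/3×row2 = (0, 0, 0, 68/9)
step 4: normalize row 3 (÷68/9) = (0, 0, 0, 1)
  row 0: subtract -8/9×row3 = (1, 0, 0, 0)
  row 1: subtract -2/9×row3 = (0, 1, 0, 0)
  row 2: subtract 4/3×row3 = (0, 0, 1, 0)

rank = 4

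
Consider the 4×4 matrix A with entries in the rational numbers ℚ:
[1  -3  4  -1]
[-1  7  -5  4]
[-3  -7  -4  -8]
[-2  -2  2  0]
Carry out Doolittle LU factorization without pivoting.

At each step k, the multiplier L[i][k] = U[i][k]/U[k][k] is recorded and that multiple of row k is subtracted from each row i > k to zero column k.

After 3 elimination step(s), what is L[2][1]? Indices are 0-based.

k=0: U[0][0]=1
  eliminate (1,0): mult=-1, new row 1: (0, 4, -1, 3); set L[1][0]=-1
  eliminate (2,0): mult=-3, new row 2: (0, -16, 8, -11); set L[2][0]=-3
  eliminate (3,0): mult=-2, new row 3: (0, -8, 10, -2); set L[3][0]=-2
k=1: U[1][1]=4
  eliminate (2,1): mult=-4, new row 2: (0, 0, 4, 1); set L[2][1]=-4
  eliminate (3,1): mult=-2, new row 3: (0, 0, 8, 4); set L[3][1]=-2
k=2: U[2][2]=4
  eliminate (3,2): mult=2, new row 3: (0, 0, 0, 2); set L[3][2]=2

L[2][1] = -4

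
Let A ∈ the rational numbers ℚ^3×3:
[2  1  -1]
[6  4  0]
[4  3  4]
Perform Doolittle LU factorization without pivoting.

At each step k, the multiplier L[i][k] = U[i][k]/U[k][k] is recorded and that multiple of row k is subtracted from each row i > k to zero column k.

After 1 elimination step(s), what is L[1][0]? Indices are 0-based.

Step 1: pivot at (0,0) is 2.
  row1 ← row1 − (3)·row0  ⇒  L[1][0]=3, U row1=(0, 1, 3)
  row2 ← row2 − (2)·row0  ⇒  L[2][0]=2, U row2=(0, 1, 6)

L[1][0] = 3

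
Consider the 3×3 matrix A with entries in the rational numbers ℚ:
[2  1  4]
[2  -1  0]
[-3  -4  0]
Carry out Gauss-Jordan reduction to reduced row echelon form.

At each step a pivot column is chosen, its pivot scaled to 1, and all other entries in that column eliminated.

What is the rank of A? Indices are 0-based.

step 1: normalize row 0 (÷2) = (1, 1/2, 2)
  row 1: subtract 2×row0 = (0, -2, -4)
  row 2: subtract -3×row0 = (0, -5/2, 6)
step 2: normalize row 1 (÷-2) = (0, 1, 2)
  row 0: subtract 1/2×row1 = (1, 0, 1)
  row 2: subtract -5/2×row1 = (0, 0, 11)
step 3: normalize row 2 (÷11) = (0, 0, 1)
  row 0: subtract 1×row2 = (1, 0, 0)
  row 1: subtract 2×row2 = (0, 1, 0)

rank = 3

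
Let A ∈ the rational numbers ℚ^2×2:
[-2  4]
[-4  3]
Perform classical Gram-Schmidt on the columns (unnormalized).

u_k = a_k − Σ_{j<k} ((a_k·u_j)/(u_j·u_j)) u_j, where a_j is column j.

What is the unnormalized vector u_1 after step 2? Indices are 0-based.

Step 1: u_0 = a_0 = (-2, -4).
Step 2: u_1 = a_1 − (-1)·u_0 = (2, -1).

u_1 = (2, -1)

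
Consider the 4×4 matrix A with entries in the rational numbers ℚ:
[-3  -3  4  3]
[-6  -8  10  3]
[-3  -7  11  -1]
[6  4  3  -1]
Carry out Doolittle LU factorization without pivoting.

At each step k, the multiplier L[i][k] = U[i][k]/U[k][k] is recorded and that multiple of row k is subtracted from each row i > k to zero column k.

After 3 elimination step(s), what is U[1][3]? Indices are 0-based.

U[1][3] = -3

Step 1: pivot at (0,0) is -3.
  row1 ← row1 − (2)·row0  ⇒  L[1][0]=2, U row1=(0, -2, 2, -3)
  row2 ← row2 − (1)·row0  ⇒  L[2][0]=1, U row2=(0, -4, 7, -4)
  row3 ← row3 − (-2)·row0  ⇒  L[3][0]=-2, U row3=(0, -2, 11, 5)
Step 2: pivot at (1,1) is -2.
  row2 ← row2 − (2)·row1  ⇒  L[2][1]=2, U row2=(0, 0, 3, 2)
  row3 ← row3 − (1)·row1  ⇒  L[3][1]=1, U row3=(0, 0, 9, 8)
Step 3: pivot at (2,2) is 3.
  row3 ← row3 − (3)·row2  ⇒  L[3][2]=3, U row3=(0, 0, 0, 2)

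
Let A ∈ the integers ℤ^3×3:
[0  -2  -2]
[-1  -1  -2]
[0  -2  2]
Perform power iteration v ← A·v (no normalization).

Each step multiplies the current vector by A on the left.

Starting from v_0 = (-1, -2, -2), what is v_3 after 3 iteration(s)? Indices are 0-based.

v_0 = (-1, -2, -2).
v_1 = A·v_0 = (8, 7, 0).
v_2 = A·v_1 = (-14, -15, -14).
v_3 = A·v_2 = (58, 57, 2).

v_3 = (58, 57, 2)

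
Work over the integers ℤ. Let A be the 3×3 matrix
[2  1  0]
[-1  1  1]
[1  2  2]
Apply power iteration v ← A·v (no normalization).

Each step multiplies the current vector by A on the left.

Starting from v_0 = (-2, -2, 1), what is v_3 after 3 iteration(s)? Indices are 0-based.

v_0 = (-2, -2, 1).
v_1 = A·v_0 = (-6, 1, -4).
v_2 = A·v_1 = (-11, 3, -12).
v_3 = A·v_2 = (-19, 2, -29).

v_3 = (-19, 2, -29)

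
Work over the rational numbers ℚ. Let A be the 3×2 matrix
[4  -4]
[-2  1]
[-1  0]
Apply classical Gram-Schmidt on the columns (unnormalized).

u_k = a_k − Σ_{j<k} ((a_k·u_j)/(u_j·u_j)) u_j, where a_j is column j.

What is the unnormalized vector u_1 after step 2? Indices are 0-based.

Step 1: u_0 = a_0 = (4, -2, -1).
Step 2: u_1 = a_1 − (-6/7)·u_0 = (-4/7, -5/7, -6/7).

u_1 = (-4/7, -5/7, -6/7)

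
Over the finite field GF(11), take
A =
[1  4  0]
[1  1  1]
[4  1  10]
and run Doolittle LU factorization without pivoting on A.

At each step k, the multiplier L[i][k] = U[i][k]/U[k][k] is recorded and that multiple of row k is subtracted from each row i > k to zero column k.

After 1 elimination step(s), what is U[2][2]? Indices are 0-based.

k=0: U[0][0]=1
  eliminate (1,0): mult=1, new row 1: (0, 8, 1); set L[1][0]=1
  eliminate (2,0): mult=4, new row 2: (0, 7, 10); set L[2][0]=4

U[2][2] = 10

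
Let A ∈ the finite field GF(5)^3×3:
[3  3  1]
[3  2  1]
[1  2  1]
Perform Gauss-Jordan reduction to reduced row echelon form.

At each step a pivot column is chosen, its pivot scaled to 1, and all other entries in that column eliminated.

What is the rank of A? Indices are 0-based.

step 1: normalize row 0 (÷3) = (1, 1, 2)
  row 1: subtract 3×row0 = (0, 4, 0)
  row 2: subtract 1×row0 = (0, 1, 4)
step 2: normalize row 1 (÷4) = (0, 1, 0)
  row 0: subtract 1×row1 = (1, 0, 2)
  row 2: subtract 1×row1 = (0, 0, 4)
step 3: normalize row 2 (÷4) = (0, 0, 1)
  row 0: subtract 2×row2 = (1, 0, 0)

rank = 3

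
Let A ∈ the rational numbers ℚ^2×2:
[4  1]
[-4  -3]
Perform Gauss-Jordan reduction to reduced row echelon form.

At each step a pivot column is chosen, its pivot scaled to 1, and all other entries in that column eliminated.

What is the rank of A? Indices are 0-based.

pivot(0,0)=4: scale R0 → (1, 1/4)
  clear (1,0): R1 −= (-4)R0 → (0, -2)
pivot(1,1)=-2: scale R1 → (0, 1)
  clear (0,1): R0 −= (1/4)R1 → (1, 0)

rank = 2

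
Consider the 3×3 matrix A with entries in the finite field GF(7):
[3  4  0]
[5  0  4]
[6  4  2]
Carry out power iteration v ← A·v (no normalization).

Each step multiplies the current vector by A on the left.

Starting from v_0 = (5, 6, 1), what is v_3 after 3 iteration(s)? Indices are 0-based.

v_3 = (2, 3, 1)

v_0 = (5, 6, 1).
v_1 = A·v_0 = (4, 1, 0).
v_2 = A·v_1 = (2, 6, 0).
v_3 = A·v_2 = (2, 3, 1).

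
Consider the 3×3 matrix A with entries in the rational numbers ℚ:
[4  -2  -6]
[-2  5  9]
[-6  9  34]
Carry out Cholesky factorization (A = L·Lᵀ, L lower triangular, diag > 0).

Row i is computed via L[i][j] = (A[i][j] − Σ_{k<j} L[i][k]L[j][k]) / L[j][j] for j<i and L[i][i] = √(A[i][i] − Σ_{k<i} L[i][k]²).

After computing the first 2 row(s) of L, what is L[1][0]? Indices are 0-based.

Step 1: L[0][0] = √(4) = 2.
  L[1][0] = (-2) / L[0][0] = -1.
Step 2: L[1][1] = √(4) = 2.

L[1][0] = -1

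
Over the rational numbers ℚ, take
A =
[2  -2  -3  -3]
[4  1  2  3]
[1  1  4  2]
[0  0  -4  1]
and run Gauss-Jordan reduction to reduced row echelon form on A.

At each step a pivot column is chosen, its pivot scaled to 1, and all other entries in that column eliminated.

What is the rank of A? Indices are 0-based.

[1] R0 /= 2  ⇒  (1, -1, -3/2, -3/2)
     R1 -= 4·R0  ⇒  (0, 5, 8, 9)
     R2 -= 1·R0  ⇒  (0, 2, 11/2, 7/2)
[2] R1 /= 5  ⇒  (0, 1, 8/5, 9/5)
     R0 -= -1·R1  ⇒  (1, 0, 1/10, 3/10)
     R2 -= 2·R1  ⇒  (0, 0, 23/10, -1/10)
[3] R2 /= 23/10  ⇒  (0, 0, 1, -1/23)
     R0 -= 1/10·R2  ⇒  (1, 0, 0, 7/23)
     R1 -= 8/5·R2  ⇒  (0, 1, 0, 43/23)
     R3 -= -4·R2  ⇒  (0, 0, 0, 19/23)
[4] R3 /= 19/23  ⇒  (0, 0, 0, 1)
     R0 -= 7/23·R3  ⇒  (1, 0, 0, 0)
     R1 -= 43/23·R3  ⇒  (0, 1, 0, 0)
     R2 -= -1/23·R3  ⇒  (0, 0, 1, 0)

rank = 4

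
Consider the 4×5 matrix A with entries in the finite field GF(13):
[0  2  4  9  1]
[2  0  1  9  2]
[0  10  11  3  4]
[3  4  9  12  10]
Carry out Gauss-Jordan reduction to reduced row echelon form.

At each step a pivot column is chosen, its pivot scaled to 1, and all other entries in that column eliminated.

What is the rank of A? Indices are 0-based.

rank = 4

[1] R0 <-> R1
[1] R0 /= 2  ⇒  (1, 0, 7, 11, 1)
     R3 -= 3·R0  ⇒  (0, 4, 1, 5, 7)
[2] R1 /= 2  ⇒  (0, 1, 2, 11, 7)
     R2 -= 10·R1  ⇒  (0, 0, 4, 10, 12)
     R3 -= 4·R1  ⇒  (0, 0, 6, 0, 5)
[3] R2 /= 4  ⇒  (0, 0, 1, 9, 3)
     R0 -= 7·R2  ⇒  (1, 0, 0, 0, 6)
     R1 -= 2·R2  ⇒  (0, 1, 0, 6, 1)
     R3 -= 6·R2  ⇒  (0, 0, 0, 11, 0)
[4] R3 /= 11  ⇒  (0, 0, 0, 1, 0)
     R1 -= 6·R3  ⇒  (0, 1, 0, 0, 1)
     R2 -= 9·R3  ⇒  (0, 0, 1, 0, 3)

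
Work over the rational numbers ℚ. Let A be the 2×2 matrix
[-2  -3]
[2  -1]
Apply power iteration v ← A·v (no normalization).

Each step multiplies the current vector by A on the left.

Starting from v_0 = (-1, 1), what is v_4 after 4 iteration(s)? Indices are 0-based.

v_4 = (-13, -71)

v_0 = (-1, 1).
v_1 = A·v_0 = (-1, -3).
v_2 = A·v_1 = (11, 1).
v_3 = A·v_2 = (-25, 21).
v_4 = A·v_3 = (-13, -71).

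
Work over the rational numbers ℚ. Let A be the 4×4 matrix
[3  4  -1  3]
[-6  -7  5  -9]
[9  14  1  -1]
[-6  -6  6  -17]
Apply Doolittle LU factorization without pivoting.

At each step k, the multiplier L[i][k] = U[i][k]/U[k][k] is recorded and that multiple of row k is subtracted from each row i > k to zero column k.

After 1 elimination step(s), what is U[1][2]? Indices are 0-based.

U[1][2] = 3

Step 1: pivot at (0,0) is 3.
  row1 ← row1 − (-2)·row0  ⇒  L[1][0]=-2, U row1=(0, 1, 3, -3)
  row2 ← row2 − (3)·row0  ⇒  L[2][0]=3, U row2=(0, 2, 4, -10)
  row3 ← row3 − (-2)·row0  ⇒  L[3][0]=-2, U row3=(0, 2, 4, -11)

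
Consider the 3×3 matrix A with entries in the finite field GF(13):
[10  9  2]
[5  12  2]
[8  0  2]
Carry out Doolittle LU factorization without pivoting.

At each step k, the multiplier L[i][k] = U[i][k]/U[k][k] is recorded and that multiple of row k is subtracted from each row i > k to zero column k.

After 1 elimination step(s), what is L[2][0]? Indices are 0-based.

[col 0] pivot 10
  R1 -= 7*R0 → (0, 1, 1)  (L[1][0] := 7)
  R2 -= 6*R0 → (0, 11, 3)  (L[2][0] := 6)

L[2][0] = 6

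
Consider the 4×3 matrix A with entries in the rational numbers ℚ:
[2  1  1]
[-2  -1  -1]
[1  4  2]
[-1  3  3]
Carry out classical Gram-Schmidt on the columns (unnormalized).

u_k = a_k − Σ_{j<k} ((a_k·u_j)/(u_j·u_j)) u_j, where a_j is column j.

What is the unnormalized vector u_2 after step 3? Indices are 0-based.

u_2 = (2/5, -2/5, -4/5, 4/5)

Step 1: u_0 = a_0 = (2, -2, 1, -1).
Step 2: u_1 = a_1 − (1/2)·u_0 = (0, 0, 7/2, 7/2).
Step 3: u_2 = a_2 − (3/10)·u_0 − (5/7)·u_1 = (2/5, -2/5, -4/5, 4/5).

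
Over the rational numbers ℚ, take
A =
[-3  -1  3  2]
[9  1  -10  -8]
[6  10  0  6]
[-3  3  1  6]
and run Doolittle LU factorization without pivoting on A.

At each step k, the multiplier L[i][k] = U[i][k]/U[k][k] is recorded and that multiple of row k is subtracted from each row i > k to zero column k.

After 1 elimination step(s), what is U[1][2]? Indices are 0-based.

[col 0] pivot -3
  R1 -= -3*R0 → (0, -2, -1, -2)  (L[1][0] := -3)
  R2 -= -2*R0 → (0, 8, 6, 10)  (L[2][0] := -2)
  R3 -= 1*R0 → (0, 4, -2, 4)  (L[3][0] := 1)

U[1][2] = -1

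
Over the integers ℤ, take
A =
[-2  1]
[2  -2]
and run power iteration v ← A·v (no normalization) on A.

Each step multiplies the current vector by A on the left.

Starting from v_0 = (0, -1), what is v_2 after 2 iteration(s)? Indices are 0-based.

v_2 = (4, -6)

v_0 = (0, -1).
v_1 = A·v_0 = (-1, 2).
v_2 = A·v_1 = (4, -6).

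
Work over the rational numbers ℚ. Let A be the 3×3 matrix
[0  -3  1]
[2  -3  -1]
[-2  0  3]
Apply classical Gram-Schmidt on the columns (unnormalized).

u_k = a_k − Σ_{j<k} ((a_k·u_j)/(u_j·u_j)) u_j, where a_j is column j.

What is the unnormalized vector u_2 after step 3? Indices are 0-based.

u_2 = (-1/3, 1/3, 1/3)

Step 1: u_0 = a_0 = (0, 2, -2).
Step 2: u_1 = a_1 − (-3/4)·u_0 = (-3, -3/2, -3/2).
Step 3: u_2 = a_2 − (-1)·u_0 − (-4/9)·u_1 = (-1/3, 1/3, 1/3).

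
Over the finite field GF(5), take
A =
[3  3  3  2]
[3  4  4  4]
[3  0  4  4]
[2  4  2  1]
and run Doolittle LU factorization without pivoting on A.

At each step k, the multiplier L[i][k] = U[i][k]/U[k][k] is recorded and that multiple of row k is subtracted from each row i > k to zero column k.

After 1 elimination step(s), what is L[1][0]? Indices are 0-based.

[col 0] pivot 3
  R1 -= 1*R0 → (0, 1, 1, 2)  (L[1][0] := 1)
  R2 -= 1*R0 → (0, 2, 1, 2)  (L[2][0] := 1)
  R3 -= 4*R0 → (0, 2, 0, 3)  (L[3][0] := 4)

L[1][0] = 1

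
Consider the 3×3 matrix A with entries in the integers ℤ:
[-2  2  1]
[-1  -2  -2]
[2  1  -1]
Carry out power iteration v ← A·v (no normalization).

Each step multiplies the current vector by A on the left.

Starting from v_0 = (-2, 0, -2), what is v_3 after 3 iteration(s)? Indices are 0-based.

v_0 = (-2, 0, -2).
v_1 = A·v_0 = (2, 6, -2).
v_2 = A·v_1 = (6, -10, 12).
v_3 = A·v_2 = (-20, -10, -10).

v_3 = (-20, -10, -10)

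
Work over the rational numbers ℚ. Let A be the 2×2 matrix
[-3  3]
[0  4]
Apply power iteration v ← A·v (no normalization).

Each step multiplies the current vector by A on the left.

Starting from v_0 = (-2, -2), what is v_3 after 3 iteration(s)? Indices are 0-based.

v_3 = (-24, -128)

v_0 = (-2, -2).
v_1 = A·v_0 = (0, -8).
v_2 = A·v_1 = (-24, -32).
v_3 = A·v_2 = (-24, -128).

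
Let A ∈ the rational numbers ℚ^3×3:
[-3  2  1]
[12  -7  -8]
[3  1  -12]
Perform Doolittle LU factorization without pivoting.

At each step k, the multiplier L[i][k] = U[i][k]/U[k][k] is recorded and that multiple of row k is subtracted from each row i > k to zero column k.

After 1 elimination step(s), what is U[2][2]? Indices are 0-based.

k=0: U[0][0]=-3
  eliminate (1,0): mult=-4, new row 1: (0, 1, -4); set L[1][0]=-4
  eliminate (2,0): mult=-1, new row 2: (0, 3, -11); set L[2][0]=-1

U[2][2] = -11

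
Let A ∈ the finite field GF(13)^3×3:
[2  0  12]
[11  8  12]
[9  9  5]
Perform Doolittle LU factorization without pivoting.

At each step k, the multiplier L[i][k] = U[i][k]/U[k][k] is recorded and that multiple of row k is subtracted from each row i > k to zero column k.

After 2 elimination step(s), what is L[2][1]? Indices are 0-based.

[col 0] pivot 2
  R1 -= 12*R0 → (0, 8, 11)  (L[1][0] := 12)
  R2 -= 11*R0 → (0, 9, 3)  (L[2][0] := 11)
[col 1] pivot 8
  R2 -= 6*R1 → (0, 0, 2)  (L[2][1] := 6)

L[2][1] = 6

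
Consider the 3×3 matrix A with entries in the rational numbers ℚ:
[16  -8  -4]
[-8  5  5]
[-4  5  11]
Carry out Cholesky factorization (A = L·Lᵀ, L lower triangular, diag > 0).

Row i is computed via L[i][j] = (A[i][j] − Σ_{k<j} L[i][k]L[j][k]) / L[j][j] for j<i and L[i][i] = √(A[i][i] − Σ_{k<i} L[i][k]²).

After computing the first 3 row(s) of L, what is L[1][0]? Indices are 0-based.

L[1][0] = -2

Step 1: L[0][0] = √(16) = 4.
  L[1][0] = (-8) / L[0][0] = -2.
Step 2: L[1][1] = √(1) = 1.
  L[2][0] = (-4) / L[0][0] = -1.
  L[2][1] = (3) / L[1][1] = 3.
Step 3: L[2][2] = √(1) = 1.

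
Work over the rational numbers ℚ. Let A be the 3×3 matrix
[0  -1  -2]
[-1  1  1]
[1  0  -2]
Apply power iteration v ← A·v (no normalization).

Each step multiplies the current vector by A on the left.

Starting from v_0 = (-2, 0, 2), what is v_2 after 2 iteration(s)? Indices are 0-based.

v_2 = (8, 2, 8)

v_0 = (-2, 0, 2).
v_1 = A·v_0 = (-4, 4, -6).
v_2 = A·v_1 = (8, 2, 8).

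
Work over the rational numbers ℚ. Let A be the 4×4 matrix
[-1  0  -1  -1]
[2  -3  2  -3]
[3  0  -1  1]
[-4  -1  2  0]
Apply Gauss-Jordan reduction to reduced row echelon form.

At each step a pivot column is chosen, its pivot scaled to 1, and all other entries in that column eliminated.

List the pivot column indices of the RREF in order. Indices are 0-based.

pivot columns: 0, 1, 2, 3

pivot(0,0)=-1: scale R0 → (1, 0, 1, 1)
  clear (1,0): R1 −= (2)R0 → (0, -3, 0, -5)
  clear (2,0): R2 −= (3)R0 → (0, 0, -4, -2)
  clear (3,0): R3 −= (-4)R0 → (0, -1, 6, 4)
pivot(1,1)=-3: scale R1 → (0, 1, 0, 5/3)
  clear (3,1): R3 −= (-1)R1 → (0, 0, 6, 17/3)
pivot(2,2)=-4: scale R2 → (0, 0, 1, 1/2)
  clear (0,2): R0 −= (1)R2 → (1, 0, 0, 1/2)
  clear (3,2): R3 −= (6)R2 → (0, 0, 0, 8/3)
pivot(3,3)=8/3: scale R3 → (0, 0, 0, 1)
  clear (0,3): R0 −= (1/2)R3 → (1, 0, 0, 0)
  clear (1,3): R1 −= (5/3)R3 → (0, 1, 0, 0)
  clear (2,3): R2 −= (1/2)R3 → (0, 0, 1, 0)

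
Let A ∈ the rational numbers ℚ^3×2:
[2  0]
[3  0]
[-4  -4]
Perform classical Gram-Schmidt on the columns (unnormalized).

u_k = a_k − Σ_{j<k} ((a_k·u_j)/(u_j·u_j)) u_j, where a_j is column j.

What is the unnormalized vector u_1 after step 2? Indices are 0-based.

u_1 = (-32/29, -48/29, -52/29)

Step 1: u_0 = a_0 = (2, 3, -4).
Step 2: u_1 = a_1 − (16/29)·u_0 = (-32/29, -48/29, -52/29).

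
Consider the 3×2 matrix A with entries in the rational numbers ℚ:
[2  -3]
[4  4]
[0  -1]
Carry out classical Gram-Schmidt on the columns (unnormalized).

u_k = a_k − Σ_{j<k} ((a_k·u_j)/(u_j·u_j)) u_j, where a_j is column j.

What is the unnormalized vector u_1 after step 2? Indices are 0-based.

Step 1: u_0 = a_0 = (2, 4, 0).
Step 2: u_1 = a_1 − (1/2)·u_0 = (-4, 2, -1).

u_1 = (-4, 2, -1)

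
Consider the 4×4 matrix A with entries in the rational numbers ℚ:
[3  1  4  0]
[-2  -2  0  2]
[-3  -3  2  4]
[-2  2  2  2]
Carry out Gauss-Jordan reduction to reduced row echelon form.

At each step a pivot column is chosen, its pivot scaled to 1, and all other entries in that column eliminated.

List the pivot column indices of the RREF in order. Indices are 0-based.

pivot columns: 0, 1, 2, 3

pivot(0,0)=3: scale R0 → (1, 1/3, 4/3, 0)
  clear (1,0): R1 −= (-2)R0 → (0, -4/3, 8/3, 2)
  clear (2,0): R2 −= (-3)R0 → (0, -2, 6, 4)
  clear (3,0): R3 −= (-2)R0 → (0, 8/3, 14/3, 2)
pivot(1,1)=-4/3: scale R1 → (0, 1, -2, -3/2)
  clear (0,1): R0 −= (1/3)R1 → (1, 0, 2, 1/2)
  clear (2,1): R2 −= (-2)R1 → (0, 0, 2, 1)
  clear (3,1): R3 −= (8/3)R1 → (0, 0, 10, 6)
pivot(2,2)=2: scale R2 → (0, 0, 1, 1/2)
  clear (0,2): R0 −= (2)R2 → (1, 0, 0, -1/2)
  clear (1,2): R1 −= (-2)R2 → (0, 1, 0, -1/2)
  clear (3,2): R3 −= (10)R2 → (0, 0, 0, 1)
pivot(3,3)=1: scale R3 → (0, 0, 0, 1)
  clear (0,3): R0 −= (-1/2)R3 → (1, 0, 0, 0)
  clear (1,3): R1 −= (-1/2)R3 → (0, 1, 0, 0)
  clear (2,3): R2 −= (1/2)R3 → (0, 0, 1, 0)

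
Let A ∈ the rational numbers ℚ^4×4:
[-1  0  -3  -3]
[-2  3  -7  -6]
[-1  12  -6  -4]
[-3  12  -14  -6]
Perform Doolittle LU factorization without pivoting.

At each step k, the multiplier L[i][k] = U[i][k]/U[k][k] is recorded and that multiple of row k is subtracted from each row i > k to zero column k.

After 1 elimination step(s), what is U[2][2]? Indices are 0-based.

U[2][2] = -3

[col 0] pivot -1
  R1 -= 2*R0 → (0, 3, -1, 0)  (L[1][0] := 2)
  R2 -= 1*R0 → (0, 12, -3, -1)  (L[2][0] := 1)
  R3 -= 3*R0 → (0, 12, -5, 3)  (L[3][0] := 3)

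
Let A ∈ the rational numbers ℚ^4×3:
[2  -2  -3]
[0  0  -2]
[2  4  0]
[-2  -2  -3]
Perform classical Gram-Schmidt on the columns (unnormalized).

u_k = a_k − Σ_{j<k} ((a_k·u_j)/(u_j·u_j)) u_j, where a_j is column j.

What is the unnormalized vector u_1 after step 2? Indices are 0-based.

Step 1: u_0 = a_0 = (2, 0, 2, -2).
Step 2: u_1 = a_1 − (2/3)·u_0 = (-10/3, 0, 8/3, -2/3).

u_1 = (-10/3, 0, 8/3, -2/3)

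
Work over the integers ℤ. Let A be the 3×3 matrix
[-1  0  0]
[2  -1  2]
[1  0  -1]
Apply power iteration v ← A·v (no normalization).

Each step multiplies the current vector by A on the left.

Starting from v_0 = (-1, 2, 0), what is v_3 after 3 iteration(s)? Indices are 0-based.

v_3 = (1, -2, -3)

v_0 = (-1, 2, 0).
v_1 = A·v_0 = (1, -4, -1).
v_2 = A·v_1 = (-1, 4, 2).
v_3 = A·v_2 = (1, -2, -3).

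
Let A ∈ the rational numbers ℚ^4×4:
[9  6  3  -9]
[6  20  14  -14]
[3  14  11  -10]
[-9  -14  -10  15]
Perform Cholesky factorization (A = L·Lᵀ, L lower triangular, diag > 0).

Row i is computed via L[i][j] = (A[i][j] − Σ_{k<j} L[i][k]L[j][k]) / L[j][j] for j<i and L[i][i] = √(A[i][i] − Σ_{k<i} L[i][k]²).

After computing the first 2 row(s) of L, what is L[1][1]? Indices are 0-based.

Step 1: L[0][0] = √(9) = 3.
  L[1][0] = (6) / L[0][0] = 2.
Step 2: L[1][1] = √(16) = 4.

L[1][1] = 4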